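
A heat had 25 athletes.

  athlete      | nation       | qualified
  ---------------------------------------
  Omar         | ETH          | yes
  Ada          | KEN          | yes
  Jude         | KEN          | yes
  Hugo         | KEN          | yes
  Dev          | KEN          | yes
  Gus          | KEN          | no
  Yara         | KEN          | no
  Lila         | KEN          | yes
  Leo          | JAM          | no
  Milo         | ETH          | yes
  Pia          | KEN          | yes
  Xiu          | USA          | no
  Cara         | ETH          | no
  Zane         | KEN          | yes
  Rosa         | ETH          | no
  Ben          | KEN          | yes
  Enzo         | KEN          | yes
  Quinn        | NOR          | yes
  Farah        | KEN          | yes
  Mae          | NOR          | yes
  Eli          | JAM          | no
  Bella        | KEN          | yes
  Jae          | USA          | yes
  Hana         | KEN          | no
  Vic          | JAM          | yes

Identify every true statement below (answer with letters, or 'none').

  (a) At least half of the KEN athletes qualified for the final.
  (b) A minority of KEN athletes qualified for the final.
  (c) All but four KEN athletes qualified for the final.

(a)

|A| = 14, |A ∩ B| = 11, |A ∖ B| = 3.
(a) |A ∩ B| ≥ |A ∖ B|: holds.
(b) |A ∩ B| < |A ∖ B|: fails.
(c) |A ∖ B| = 4: fails.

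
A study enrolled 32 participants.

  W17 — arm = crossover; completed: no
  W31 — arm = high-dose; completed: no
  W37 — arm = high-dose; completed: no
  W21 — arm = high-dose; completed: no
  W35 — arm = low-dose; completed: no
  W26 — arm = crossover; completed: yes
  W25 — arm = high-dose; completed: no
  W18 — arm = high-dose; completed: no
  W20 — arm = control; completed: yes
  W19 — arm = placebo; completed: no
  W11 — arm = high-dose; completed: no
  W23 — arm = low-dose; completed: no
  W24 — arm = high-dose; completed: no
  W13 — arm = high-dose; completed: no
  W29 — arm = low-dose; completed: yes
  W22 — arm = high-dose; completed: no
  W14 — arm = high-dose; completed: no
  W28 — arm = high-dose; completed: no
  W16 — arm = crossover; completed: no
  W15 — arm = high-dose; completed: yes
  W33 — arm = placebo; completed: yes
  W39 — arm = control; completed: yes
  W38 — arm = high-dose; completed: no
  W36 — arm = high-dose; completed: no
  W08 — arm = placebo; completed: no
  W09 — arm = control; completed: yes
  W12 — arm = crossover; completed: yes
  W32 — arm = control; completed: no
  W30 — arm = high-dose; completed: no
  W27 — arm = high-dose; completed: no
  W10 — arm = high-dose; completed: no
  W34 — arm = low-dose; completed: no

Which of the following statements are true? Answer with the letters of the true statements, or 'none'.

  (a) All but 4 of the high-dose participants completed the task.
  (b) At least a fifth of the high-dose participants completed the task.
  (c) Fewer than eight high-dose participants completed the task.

(c)

|A| = 17, |A ∩ B| = 1, |A ∖ B| = 16.
(a) |A ∖ B| = 4: fails.
(b) |A ∩ B| / |A| ≥ 1/5: fails.
(c) |A ∩ B| < 8: holds.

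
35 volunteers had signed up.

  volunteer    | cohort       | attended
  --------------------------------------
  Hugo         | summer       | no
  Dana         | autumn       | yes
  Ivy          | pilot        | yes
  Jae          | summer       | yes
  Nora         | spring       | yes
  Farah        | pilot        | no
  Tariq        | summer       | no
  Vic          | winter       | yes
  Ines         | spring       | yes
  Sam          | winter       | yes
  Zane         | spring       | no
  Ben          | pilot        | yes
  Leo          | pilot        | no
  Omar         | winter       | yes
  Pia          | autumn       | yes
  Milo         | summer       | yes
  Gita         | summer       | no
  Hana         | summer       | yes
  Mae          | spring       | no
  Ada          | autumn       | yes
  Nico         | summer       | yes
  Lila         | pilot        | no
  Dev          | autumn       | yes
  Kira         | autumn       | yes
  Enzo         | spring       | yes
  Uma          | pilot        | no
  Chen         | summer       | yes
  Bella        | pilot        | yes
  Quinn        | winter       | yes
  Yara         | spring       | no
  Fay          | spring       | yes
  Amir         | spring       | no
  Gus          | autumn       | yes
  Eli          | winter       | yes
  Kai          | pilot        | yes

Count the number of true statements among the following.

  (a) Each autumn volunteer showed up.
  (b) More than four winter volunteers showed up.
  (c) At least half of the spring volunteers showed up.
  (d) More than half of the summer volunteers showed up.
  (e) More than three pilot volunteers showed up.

5

(a) autumn: |A| = 6, |A ∩ B| = 6; needs A ⊆ B, i.e. every element of A is in B (|A ∖ B| = 0) — true.
(b) winter: |A| = 5, |A ∩ B| = 5; needs |A ∩ B| > 4 — true.
(c) spring: |A| = 8, |A ∩ B| = 4; needs |A ∩ B| ≥ |A ∖ B| — true.
(d) summer: |A| = 8, |A ∩ B| = 5; needs |A ∩ B| > |A ∖ B| — true.
(e) pilot: |A| = 8, |A ∩ B| = 4; needs |A ∩ B| > 3 — true.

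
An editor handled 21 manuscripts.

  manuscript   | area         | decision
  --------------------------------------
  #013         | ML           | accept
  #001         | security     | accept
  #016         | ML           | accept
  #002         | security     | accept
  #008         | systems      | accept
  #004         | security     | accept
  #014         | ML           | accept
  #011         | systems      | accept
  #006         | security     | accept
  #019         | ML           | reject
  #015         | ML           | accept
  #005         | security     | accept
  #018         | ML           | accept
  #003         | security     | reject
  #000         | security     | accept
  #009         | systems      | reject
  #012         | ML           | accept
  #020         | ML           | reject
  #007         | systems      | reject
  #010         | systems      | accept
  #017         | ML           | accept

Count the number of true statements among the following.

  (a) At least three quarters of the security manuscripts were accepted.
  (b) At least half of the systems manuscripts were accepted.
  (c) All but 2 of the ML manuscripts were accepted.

3

(a) security: |A| = 7, |A ∩ B| = 6; needs |A ∩ B| / |A| ≥ 3/4 — true.
(b) systems: |A| = 5, |A ∩ B| = 3; needs |A ∩ B| ≥ |A ∖ B| — true.
(c) ML: |A| = 9, |A ∩ B| = 7; needs |A ∖ B| = 2 — true.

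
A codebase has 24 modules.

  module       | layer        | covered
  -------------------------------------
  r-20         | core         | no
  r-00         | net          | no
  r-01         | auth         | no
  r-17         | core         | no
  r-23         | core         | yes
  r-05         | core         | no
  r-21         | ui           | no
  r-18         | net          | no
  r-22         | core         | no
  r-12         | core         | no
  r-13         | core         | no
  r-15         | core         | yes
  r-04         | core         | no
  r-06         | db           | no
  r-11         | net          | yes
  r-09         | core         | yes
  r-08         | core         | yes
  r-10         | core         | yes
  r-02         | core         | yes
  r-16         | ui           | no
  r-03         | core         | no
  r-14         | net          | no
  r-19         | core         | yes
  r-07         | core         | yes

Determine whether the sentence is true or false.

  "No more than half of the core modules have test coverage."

True

The determiner here denotes the relation: |A ∩ B| ≤ |A ∖ B|.
|A| = 16, |A ∩ B| = 8, |A ∖ B| = 8.
8 = 8, so the statement is true.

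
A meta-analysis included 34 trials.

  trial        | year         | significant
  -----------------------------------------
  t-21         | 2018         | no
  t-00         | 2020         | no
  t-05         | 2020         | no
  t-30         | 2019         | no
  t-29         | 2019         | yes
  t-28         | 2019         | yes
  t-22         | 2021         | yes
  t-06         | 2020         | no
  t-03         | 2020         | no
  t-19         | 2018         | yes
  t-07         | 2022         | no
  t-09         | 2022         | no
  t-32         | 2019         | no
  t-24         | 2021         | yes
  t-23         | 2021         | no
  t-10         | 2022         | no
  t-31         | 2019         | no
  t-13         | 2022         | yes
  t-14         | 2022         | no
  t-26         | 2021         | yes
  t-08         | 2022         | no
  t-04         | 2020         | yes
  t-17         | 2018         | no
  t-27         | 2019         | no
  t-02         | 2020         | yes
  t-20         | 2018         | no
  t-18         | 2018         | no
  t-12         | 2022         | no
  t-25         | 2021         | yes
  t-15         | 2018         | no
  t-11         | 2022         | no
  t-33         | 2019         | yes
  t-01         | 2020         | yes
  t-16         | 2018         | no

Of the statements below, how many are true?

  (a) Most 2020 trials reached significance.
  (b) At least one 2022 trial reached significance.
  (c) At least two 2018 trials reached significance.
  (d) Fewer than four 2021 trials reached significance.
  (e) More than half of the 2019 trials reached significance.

1

(a) 2020: |A| = 7, |A ∩ B| = 3; needs |A ∩ B| > |A ∖ B| — false.
(b) 2022: |A| = 8, |A ∩ B| = 1; needs A ∩ B ≠ ∅ (|A ∩ B| ≥ 1) — true.
(c) 2018: |A| = 7, |A ∩ B| = 1; needs |A ∩ B| ≥ 2 — false.
(d) 2021: |A| = 5, |A ∩ B| = 4; needs |A ∩ B| < 4 — false.
(e) 2019: |A| = 7, |A ∩ B| = 3; needs |A ∩ B| > |A ∖ B| — false.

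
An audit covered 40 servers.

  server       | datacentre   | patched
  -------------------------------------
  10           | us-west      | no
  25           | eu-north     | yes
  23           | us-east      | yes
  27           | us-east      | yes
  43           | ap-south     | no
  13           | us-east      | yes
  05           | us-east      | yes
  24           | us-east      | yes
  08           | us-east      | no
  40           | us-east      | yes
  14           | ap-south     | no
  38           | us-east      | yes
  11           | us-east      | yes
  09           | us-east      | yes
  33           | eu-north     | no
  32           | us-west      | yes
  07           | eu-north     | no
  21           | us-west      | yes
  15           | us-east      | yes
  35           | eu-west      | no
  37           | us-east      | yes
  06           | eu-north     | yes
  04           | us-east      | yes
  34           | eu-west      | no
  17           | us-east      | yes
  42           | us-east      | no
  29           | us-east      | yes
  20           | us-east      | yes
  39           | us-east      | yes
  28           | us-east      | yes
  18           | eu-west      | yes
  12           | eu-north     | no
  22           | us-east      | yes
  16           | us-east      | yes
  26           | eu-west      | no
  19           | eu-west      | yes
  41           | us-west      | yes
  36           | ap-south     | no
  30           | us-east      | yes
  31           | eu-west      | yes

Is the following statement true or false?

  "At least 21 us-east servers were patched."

False

Truth condition: |A ∩ B| ≥ 21.
|A| = 22, |A ∩ B| = 20, |A ∖ B| = 2.
|A ∩ B| = 20, so the statement is false.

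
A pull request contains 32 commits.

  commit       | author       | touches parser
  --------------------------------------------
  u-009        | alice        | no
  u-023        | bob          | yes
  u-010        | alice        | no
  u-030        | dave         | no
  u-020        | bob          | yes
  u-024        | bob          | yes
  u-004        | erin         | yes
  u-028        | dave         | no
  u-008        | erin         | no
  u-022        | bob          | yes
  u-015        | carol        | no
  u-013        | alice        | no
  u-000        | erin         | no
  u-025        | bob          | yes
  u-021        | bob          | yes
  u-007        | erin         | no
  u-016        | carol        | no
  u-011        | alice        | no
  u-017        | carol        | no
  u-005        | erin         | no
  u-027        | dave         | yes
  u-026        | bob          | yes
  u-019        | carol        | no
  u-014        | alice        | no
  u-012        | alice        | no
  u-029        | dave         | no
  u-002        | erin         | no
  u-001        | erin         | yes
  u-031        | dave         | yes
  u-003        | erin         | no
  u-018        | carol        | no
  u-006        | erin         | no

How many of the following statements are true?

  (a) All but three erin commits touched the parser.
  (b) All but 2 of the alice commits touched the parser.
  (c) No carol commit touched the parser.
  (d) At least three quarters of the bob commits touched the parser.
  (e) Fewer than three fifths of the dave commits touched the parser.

3

(a) erin: |A| = 9, |A ∩ B| = 2; needs |A ∖ B| = 3 — false.
(b) alice: |A| = 6, |A ∩ B| = 0; needs |A ∖ B| = 2 — false.
(c) carol: |A| = 5, |A ∩ B| = 0; needs A ∩ B = ∅ (|A ∩ B| = 0) — true.
(d) bob: |A| = 7, |A ∩ B| = 7; needs |A ∩ B| / |A| ≥ 3/4 — true.
(e) dave: |A| = 5, |A ∩ B| = 2; needs |A ∩ B| / |A| < 3/5 — true.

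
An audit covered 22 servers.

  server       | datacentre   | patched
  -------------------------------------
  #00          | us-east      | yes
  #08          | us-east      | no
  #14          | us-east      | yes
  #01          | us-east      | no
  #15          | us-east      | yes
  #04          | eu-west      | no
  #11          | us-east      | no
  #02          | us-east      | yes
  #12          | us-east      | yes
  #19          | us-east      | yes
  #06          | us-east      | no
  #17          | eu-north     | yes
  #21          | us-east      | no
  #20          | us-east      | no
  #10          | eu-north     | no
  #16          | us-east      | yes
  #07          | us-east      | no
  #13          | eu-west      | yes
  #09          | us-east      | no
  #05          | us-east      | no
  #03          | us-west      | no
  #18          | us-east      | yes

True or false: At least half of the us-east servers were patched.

'At least half of the us-east servers were patched' holds iff |A ∩ B| ≥ |A ∖ B|.
|A| = 17, |A ∩ B| = 8, |A ∖ B| = 9.
8 < 9, so the statement is false.

False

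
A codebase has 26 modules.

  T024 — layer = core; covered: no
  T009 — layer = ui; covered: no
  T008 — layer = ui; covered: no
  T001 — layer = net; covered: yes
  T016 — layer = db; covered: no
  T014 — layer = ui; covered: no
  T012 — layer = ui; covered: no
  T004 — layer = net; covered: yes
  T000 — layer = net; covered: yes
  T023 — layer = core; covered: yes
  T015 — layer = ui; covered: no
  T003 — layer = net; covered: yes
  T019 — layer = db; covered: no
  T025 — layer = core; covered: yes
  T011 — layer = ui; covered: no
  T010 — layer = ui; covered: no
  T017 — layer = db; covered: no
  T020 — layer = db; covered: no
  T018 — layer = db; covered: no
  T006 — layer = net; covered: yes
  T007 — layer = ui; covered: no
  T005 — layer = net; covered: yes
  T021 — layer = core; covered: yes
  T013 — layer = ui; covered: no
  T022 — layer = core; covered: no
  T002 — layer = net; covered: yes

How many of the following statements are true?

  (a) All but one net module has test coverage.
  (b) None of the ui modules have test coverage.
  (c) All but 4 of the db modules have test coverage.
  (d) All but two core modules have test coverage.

2

(a) net: |A| = 7, |A ∩ B| = 7; needs |A ∖ B| = 1 — false.
(b) ui: |A| = 9, |A ∩ B| = 0; needs A ∩ B = ∅ (|A ∩ B| = 0) — true.
(c) db: |A| = 5, |A ∩ B| = 0; needs |A ∖ B| = 4 — false.
(d) core: |A| = 5, |A ∩ B| = 3; needs |A ∖ B| = 2 — true.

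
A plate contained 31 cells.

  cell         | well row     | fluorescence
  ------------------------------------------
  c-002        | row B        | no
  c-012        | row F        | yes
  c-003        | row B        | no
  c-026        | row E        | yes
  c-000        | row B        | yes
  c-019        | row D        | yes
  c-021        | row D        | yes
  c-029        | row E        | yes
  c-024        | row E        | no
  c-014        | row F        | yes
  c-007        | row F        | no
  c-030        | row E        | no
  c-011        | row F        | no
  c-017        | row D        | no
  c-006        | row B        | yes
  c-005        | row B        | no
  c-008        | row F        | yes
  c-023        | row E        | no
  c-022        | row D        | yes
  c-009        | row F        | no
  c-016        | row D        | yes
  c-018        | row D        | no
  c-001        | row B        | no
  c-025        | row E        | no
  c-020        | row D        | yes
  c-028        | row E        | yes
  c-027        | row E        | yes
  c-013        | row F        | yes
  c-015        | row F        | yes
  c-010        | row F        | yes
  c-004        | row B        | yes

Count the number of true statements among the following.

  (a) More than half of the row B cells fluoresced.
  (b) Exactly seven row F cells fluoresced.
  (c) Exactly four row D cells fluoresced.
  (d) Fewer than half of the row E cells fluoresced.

0

(a) row B: |A| = 7, |A ∩ B| = 3; needs |A ∩ B| > |A ∖ B| — false.
(b) row F: |A| = 9, |A ∩ B| = 6; needs |A ∩ B| = 7 — false.
(c) row D: |A| = 7, |A ∩ B| = 5; needs |A ∩ B| = 4 — false.
(d) row E: |A| = 8, |A ∩ B| = 4; needs |A ∩ B| < |A ∖ B| — false.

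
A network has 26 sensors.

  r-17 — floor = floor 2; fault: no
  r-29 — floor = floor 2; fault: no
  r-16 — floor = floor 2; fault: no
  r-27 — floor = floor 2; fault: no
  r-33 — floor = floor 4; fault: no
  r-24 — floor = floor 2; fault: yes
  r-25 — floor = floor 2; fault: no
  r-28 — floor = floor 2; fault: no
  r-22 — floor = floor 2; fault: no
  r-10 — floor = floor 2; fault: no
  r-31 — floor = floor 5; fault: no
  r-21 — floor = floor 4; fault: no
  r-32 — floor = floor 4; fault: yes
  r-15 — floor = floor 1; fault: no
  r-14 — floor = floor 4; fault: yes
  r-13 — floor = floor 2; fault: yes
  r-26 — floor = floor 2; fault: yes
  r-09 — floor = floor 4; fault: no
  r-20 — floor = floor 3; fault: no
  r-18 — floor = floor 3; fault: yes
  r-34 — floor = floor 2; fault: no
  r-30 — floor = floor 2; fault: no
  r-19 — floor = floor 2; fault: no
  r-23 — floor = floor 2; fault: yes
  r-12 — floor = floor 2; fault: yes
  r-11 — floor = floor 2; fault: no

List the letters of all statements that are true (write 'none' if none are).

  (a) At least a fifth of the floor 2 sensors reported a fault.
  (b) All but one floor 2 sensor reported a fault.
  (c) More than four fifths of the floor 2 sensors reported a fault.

(a)

|A| = 17, |A ∩ B| = 5, |A ∖ B| = 12.
(a) |A ∩ B| / |A| ≥ 1/5: holds.
(b) |A ∖ B| = 1: fails.
(c) |A ∩ B| / |A| > 4/5: fails.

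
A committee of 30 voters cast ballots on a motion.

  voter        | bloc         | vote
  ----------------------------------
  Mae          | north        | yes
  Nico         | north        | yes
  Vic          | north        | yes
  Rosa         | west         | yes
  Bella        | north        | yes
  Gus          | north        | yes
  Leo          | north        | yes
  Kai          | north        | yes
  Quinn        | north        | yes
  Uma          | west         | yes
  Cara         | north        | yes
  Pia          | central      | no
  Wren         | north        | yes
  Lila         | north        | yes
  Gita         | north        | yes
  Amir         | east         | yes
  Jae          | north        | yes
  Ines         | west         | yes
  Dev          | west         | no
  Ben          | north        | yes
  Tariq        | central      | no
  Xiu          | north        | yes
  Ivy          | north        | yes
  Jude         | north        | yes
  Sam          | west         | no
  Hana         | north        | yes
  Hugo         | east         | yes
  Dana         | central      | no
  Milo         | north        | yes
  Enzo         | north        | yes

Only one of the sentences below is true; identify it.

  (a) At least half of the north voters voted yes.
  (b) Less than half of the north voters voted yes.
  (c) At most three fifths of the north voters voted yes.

|A| = 20, |A ∩ B| = 20, |A ∖ B| = 0.
(a) requires |A ∩ B| ≥ |A ∖ B|: true.
(b) requires |A ∩ B| < |A ∖ B|: false.
(c) requires |A ∩ B| / |A| ≤ 3/5: false.

(a)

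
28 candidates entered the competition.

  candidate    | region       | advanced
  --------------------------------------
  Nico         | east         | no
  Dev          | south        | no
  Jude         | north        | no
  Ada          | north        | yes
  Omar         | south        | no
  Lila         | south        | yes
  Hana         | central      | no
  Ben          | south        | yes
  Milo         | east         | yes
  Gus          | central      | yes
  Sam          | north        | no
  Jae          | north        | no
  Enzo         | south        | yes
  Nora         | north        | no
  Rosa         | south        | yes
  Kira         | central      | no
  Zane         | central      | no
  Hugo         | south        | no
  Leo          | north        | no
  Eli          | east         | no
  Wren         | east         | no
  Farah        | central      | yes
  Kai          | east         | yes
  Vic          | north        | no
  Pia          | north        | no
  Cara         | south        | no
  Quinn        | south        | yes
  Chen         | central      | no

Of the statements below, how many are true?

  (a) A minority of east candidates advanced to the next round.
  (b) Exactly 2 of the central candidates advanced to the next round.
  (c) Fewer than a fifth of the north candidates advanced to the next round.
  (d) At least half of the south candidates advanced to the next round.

4

(a) east: |A| = 5, |A ∩ B| = 2; needs |A ∩ B| < |A ∖ B| — true.
(b) central: |A| = 6, |A ∩ B| = 2; needs |A ∩ B| = 2 — true.
(c) north: |A| = 8, |A ∩ B| = 1; needs |A ∩ B| / |A| < 1/5 — true.
(d) south: |A| = 9, |A ∩ B| = 5; needs |A ∩ B| ≥ |A ∖ B| — true.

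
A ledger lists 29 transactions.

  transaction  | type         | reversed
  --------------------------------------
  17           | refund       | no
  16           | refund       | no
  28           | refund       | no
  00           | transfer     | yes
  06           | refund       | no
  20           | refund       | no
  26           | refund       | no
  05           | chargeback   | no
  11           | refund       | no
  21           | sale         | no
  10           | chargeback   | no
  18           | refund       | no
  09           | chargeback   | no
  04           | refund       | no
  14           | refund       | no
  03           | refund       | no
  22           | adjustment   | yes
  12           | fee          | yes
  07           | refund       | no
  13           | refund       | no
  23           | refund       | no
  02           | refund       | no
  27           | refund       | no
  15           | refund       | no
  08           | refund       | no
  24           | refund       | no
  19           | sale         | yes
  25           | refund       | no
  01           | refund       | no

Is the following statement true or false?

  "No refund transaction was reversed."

'No refund transaction was reversed' holds iff A ∩ B = ∅ (|A ∩ B| = 0).
|A| = 21, |A ∩ B| = 0, |A ∖ B| = 21.
So the statement is true.

True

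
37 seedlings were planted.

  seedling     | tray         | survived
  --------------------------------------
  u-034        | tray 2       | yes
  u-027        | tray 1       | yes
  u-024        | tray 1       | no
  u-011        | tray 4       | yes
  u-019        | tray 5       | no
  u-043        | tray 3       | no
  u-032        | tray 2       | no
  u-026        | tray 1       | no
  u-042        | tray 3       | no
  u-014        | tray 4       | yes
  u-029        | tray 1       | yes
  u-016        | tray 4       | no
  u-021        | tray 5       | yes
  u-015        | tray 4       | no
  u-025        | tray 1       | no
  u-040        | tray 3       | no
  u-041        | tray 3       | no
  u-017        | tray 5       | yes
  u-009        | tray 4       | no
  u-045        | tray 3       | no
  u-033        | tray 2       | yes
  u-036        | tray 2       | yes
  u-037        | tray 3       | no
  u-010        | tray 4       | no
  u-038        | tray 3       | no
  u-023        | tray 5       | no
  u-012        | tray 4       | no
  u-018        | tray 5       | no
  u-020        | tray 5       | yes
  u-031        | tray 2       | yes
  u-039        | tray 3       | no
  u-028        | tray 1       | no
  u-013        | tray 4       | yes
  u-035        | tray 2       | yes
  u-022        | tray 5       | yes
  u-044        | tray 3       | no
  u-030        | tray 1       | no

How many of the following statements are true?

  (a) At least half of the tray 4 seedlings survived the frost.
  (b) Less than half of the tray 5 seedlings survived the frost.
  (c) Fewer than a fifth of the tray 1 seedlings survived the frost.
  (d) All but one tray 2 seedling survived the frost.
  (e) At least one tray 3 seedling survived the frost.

(a) tray 4: |A| = 8, |A ∩ B| = 3; needs |A ∩ B| ≥ |A ∖ B| — false.
(b) tray 5: |A| = 7, |A ∩ B| = 4; needs |A ∩ B| < |A ∖ B| — false.
(c) tray 1: |A| = 7, |A ∩ B| = 2; needs |A ∩ B| / |A| < 1/5 — false.
(d) tray 2: |A| = 6, |A ∩ B| = 5; needs |A ∖ B| = 1 — true.
(e) tray 3: |A| = 9, |A ∩ B| = 0; needs A ∩ B ≠ ∅ (|A ∩ B| ≥ 1) — false.

1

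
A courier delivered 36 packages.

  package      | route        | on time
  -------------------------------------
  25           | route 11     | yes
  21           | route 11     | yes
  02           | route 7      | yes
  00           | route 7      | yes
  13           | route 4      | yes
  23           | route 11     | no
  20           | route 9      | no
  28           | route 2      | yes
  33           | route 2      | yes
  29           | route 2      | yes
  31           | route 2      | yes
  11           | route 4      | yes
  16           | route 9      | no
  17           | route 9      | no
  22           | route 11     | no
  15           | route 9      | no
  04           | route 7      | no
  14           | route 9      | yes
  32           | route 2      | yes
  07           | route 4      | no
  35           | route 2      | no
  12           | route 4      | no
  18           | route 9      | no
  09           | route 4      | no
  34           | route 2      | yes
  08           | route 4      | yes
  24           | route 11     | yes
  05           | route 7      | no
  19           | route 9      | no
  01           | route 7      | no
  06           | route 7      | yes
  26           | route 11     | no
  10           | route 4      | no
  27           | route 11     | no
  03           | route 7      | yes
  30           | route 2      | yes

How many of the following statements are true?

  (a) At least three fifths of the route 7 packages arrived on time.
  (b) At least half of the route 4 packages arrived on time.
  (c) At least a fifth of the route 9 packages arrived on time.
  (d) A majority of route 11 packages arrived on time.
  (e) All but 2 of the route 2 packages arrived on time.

0

(a) route 7: |A| = 7, |A ∩ B| = 4; needs |A ∩ B| / |A| ≥ 3/5 — false.
(b) route 4: |A| = 7, |A ∩ B| = 3; needs |A ∩ B| ≥ |A ∖ B| — false.
(c) route 9: |A| = 7, |A ∩ B| = 1; needs |A ∩ B| / |A| ≥ 1/5 — false.
(d) route 11: |A| = 7, |A ∩ B| = 3; needs |A ∩ B| > |A ∖ B| — false.
(e) route 2: |A| = 8, |A ∩ B| = 7; needs |A ∖ B| = 2 — false.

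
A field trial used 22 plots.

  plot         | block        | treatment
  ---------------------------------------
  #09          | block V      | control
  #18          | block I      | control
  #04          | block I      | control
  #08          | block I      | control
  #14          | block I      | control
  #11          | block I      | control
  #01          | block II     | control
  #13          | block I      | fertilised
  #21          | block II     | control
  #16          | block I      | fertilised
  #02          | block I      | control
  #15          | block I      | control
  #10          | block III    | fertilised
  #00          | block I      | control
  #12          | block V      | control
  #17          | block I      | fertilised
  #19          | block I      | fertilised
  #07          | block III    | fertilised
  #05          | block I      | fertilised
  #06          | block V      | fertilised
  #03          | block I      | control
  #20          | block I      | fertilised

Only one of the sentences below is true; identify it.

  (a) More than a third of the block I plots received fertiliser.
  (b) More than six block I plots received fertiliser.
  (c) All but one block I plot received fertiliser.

|A| = 15, |A ∩ B| = 6, |A ∖ B| = 9.
(a) requires |A ∩ B| / |A| > 1/3: true.
(b) requires |A ∩ B| > 6: false.
(c) requires |A ∖ B| = 1: false.

(a)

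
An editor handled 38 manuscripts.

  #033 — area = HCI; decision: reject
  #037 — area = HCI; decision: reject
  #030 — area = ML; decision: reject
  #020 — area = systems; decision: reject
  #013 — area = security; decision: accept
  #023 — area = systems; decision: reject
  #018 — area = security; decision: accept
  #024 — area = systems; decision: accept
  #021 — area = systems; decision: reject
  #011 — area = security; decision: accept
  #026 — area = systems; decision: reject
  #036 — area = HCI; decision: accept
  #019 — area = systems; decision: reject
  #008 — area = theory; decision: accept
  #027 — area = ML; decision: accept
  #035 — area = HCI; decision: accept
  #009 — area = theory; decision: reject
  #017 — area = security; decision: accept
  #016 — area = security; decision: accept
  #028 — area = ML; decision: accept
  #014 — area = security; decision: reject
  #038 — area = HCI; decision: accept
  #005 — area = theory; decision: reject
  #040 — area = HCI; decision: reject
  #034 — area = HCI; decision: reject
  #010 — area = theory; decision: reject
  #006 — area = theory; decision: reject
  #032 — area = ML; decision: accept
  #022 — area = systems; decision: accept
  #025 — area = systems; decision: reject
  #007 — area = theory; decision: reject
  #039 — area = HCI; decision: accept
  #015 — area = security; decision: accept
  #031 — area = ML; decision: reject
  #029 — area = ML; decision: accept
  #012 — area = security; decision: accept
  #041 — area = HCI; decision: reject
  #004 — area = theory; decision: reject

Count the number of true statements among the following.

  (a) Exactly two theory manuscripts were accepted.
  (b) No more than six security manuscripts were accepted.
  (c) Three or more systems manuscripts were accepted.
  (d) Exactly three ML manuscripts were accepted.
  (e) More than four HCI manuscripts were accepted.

(a) theory: |A| = 7, |A ∩ B| = 1; needs |A ∩ B| = 2 — false.
(b) security: |A| = 8, |A ∩ B| = 7; needs |A ∩ B| ≤ 6 — false.
(c) systems: |A| = 8, |A ∩ B| = 2; needs |A ∩ B| ≥ 3 — false.
(d) ML: |A| = 6, |A ∩ B| = 4; needs |A ∩ B| = 3 — false.
(e) HCI: |A| = 9, |A ∩ B| = 4; needs |A ∩ B| > 4 — false.

0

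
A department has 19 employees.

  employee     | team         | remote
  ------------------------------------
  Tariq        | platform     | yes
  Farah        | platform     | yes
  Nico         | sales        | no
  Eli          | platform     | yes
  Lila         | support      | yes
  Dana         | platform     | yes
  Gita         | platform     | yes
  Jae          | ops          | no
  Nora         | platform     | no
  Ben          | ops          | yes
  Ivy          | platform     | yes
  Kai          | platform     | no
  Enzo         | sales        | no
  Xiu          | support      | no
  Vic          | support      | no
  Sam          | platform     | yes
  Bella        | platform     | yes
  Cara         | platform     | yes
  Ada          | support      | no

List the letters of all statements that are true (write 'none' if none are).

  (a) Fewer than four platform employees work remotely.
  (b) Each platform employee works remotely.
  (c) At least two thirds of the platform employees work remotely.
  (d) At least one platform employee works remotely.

(c), (d)

|A| = 11, |A ∩ B| = 9, |A ∖ B| = 2.
(a) |A ∩ B| < 4: fails.
(b) A ⊆ B, i.e. every element of A is in B (|A ∖ B| = 0): fails.
(c) |A ∩ B| / |A| ≥ 2/3: holds.
(d) A ∩ B ≠ ∅ (|A ∩ B| ≥ 1): holds.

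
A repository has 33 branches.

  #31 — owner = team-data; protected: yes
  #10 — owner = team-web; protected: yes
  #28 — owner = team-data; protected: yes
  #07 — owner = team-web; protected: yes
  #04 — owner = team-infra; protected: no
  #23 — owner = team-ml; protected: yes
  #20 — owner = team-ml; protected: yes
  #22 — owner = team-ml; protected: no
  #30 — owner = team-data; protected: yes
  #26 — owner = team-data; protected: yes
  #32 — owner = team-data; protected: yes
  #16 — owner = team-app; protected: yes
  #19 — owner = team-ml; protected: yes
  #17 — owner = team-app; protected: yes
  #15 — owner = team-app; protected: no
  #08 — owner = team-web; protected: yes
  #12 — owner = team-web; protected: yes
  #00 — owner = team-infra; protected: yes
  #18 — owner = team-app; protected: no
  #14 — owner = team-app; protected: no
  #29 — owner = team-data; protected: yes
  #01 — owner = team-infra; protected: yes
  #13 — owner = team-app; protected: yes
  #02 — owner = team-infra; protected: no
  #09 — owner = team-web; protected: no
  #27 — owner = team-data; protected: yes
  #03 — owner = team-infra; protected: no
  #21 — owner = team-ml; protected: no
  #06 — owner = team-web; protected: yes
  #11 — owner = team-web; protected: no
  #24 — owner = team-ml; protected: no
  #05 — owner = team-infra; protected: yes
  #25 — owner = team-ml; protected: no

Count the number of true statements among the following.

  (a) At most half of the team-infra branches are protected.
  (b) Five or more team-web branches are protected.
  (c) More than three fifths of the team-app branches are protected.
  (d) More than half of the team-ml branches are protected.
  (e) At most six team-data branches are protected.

2

(a) team-infra: |A| = 6, |A ∩ B| = 3; needs |A ∩ B| ≤ |A ∖ B| — true.
(b) team-web: |A| = 7, |A ∩ B| = 5; needs |A ∩ B| ≥ 5 — true.
(c) team-app: |A| = 6, |A ∩ B| = 3; needs |A ∩ B| / |A| > 3/5 — false.
(d) team-ml: |A| = 7, |A ∩ B| = 3; needs |A ∩ B| > |A ∖ B| — false.
(e) team-data: |A| = 7, |A ∩ B| = 7; needs |A ∩ B| ≤ 6 — false.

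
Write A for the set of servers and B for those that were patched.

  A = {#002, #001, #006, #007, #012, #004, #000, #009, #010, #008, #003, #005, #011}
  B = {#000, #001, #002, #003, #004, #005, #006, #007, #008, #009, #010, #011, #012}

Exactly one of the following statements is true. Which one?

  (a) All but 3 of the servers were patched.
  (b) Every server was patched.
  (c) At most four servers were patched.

|A| = 13, |A ∩ B| = 13, |A ∖ B| = 0.
(a) requires |A ∖ B| = 3: false.
(b) requires A ⊆ B, i.e. every element of A is in B (|A ∖ B| = 0): true.
(c) requires |A ∩ B| ≤ 4: false.

(b)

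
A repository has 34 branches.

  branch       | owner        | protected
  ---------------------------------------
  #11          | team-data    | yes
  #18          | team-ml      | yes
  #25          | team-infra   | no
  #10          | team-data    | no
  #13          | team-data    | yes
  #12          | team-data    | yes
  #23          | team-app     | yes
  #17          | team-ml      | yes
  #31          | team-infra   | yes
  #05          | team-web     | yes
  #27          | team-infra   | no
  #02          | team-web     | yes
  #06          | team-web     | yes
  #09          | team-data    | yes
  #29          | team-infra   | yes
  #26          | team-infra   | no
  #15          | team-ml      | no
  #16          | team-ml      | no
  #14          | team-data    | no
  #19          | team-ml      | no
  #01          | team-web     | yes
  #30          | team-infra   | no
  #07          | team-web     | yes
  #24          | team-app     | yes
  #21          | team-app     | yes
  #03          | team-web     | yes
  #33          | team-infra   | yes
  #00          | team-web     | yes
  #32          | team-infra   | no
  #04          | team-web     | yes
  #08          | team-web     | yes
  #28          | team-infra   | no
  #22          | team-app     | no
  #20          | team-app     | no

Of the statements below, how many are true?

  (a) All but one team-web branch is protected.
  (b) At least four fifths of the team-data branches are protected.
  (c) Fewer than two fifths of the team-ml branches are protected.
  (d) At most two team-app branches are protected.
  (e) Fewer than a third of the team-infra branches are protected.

(a) team-web: |A| = 9, |A ∩ B| = 9; needs |A ∖ B| = 1 — false.
(b) team-data: |A| = 6, |A ∩ B| = 4; needs |A ∩ B| / |A| ≥ 4/5 — false.
(c) team-ml: |A| = 5, |A ∩ B| = 2; needs |A ∩ B| / |A| < 2/5 — false.
(d) team-app: |A| = 5, |A ∩ B| = 3; needs |A ∩ B| ≤ 2 — false.
(e) team-infra: |A| = 9, |A ∩ B| = 3; needs |A ∩ B| / |A| < 1/3 — false.

0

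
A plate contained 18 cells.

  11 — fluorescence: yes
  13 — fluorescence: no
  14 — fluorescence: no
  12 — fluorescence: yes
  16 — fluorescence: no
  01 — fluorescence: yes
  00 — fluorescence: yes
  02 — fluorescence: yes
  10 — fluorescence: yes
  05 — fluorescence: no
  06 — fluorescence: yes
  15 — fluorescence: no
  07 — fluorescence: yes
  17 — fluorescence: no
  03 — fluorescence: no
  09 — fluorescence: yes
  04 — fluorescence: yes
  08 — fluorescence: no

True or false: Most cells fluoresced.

Truth condition: |A ∩ B| > |A ∖ B|.
|A| = 18, |A ∩ B| = 10, |A ∖ B| = 8.
10 > 8, so the statement is true.

True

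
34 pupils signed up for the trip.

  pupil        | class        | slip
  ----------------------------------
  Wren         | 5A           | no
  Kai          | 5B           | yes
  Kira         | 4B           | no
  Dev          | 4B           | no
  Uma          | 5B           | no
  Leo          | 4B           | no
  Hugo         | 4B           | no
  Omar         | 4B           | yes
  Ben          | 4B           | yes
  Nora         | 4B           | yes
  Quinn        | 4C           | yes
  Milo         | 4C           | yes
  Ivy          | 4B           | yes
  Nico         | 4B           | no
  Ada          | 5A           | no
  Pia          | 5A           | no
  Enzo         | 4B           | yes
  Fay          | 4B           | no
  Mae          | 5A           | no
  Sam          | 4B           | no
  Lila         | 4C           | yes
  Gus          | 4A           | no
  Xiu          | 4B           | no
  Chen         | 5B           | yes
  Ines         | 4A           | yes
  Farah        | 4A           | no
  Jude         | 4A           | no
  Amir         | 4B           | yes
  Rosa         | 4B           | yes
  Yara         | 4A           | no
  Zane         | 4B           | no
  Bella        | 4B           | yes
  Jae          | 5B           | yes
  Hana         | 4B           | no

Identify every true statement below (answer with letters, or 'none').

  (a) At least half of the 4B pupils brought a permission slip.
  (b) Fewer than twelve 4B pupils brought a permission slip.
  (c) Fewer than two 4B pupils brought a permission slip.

(b)

|A| = 18, |A ∩ B| = 8, |A ∖ B| = 10.
(a) |A ∩ B| ≥ |A ∖ B|: fails.
(b) |A ∩ B| < 12: holds.
(c) |A ∩ B| < 2: fails.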